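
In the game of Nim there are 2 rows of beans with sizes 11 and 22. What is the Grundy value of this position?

Nim-sum: 11 ^ 22 = 29.

29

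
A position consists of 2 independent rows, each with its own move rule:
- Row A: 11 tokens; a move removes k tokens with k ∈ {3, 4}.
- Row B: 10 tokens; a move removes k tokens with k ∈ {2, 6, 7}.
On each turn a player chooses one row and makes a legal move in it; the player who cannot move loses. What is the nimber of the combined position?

Grundy values for row A (subtraction set {3, 4}):
k:     0  1  2  3  4  5  6  7  8  9 10 11
g(k):  0  0  0  1  1  1  2  0  0  0  1  1
So g(11) = 1.
Build the Grundy sequence for row B with g(k) = mex{g(k−s) : s ∈ {2, 6, 7}, s ≤ k}:
k:     0  1  2  3  4  5  6  7  8  9 10
g(k):  0  0  1  1  0  0  1  1  2  0  3
So g(10) = 3.
The value of a disjunctive sum is the nim-sum of the parts.
Combined value = 1 XOR 3 = 2.

2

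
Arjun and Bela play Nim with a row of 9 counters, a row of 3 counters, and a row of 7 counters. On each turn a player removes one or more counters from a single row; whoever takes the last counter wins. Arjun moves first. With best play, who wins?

Arjun wins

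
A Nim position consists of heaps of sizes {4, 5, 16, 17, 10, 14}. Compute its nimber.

Compute the nim-sum pairwise:
4 ⊕ 5 = 1
1 ⊕ 16 = 17
17 ⊕ 17 = 0
0 ⊕ 10 = 10
10 ⊕ 14 = 4

4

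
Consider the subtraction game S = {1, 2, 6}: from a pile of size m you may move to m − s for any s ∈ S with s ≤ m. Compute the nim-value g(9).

2

Build the Grundy sequence with g(k) = mex{g(k−s) : s ∈ {1, 2, 6}, s ≤ k}:
k:     0  1  2  3  4  5  6  7  8  9
g(k):  0  1  2  0  1  2  3  0  1  2
So g(9) = 2.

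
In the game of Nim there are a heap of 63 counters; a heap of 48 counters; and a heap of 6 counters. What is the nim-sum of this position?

9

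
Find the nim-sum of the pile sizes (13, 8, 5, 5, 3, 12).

10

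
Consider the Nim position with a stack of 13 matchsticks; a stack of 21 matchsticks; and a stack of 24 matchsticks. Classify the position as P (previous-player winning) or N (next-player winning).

P-position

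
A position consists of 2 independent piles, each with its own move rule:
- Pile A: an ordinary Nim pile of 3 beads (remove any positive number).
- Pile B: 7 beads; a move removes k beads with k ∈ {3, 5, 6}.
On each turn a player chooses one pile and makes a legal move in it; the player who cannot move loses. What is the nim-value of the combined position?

1

Pile A is a plain Nim pile of size 3, so its Grundy value is 3.
Build the Grundy sequence for pile B with g(k) = mex{g(k−s) : s ∈ {3, 5, 6}, s ≤ k}:
g(0) = mex{} = 0
g(1) = mex{} = 0
g(2) = mex{} = 0
g(3) = mex{0} = 1
g(4) = mex{0} = 1
g(5) = mex{0} = 1
g(6) = mex{0,1} = 2
g(7) = mex{0,1} = 2
So g(7) = 2.
The value of a disjunctive sum is the nim-sum of the parts.
Combined value = 3 XOR 2 = 1.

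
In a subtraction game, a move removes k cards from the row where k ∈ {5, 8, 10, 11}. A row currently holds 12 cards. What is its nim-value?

2

Build the Grundy sequence with g(k) = mex{g(k−s) : s ∈ {5, 8, 10, 11}, s ≤ k}:
k:     0  1  2  3  4  5  6  7  8  9 10 11 12
g(k):  0  0  0  0  0  1  1  1  1  1  2  2  2
So g(12) = 2.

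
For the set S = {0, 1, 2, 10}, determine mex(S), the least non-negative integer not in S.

3

The values 0, 1, 2 are all present; 3 is the first non-negative integer missing from the set.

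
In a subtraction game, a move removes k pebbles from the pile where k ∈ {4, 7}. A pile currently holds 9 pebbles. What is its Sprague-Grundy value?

2

Build the Grundy sequence with g(k) = mex{g(k−s) : s ∈ {4, 7}, s ≤ k}:
g(0) = mex{} = 0
g(1) = mex{} = 0
g(2) = mex{} = 0
g(3) = mex{} = 0
g(4) = mex{0} = 1
g(5) = mex{0} = 1
g(6) = mex{0} = 1
g(7) = mex{0} = 1
g(8) = mex{0,1} = 2
g(9) = mex{0,1} = 2
So g(9) = 2.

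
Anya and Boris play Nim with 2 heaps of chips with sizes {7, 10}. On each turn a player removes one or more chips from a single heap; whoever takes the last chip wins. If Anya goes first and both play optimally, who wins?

Anya wins

Bitwise XOR of the heap sizes:
  0111  (7)
  1010  (10)
  ----
  1101  (13)
The nim-sum is 13 ≠ 0, so this is an N-position: the player to move can win; Anya has a winning move.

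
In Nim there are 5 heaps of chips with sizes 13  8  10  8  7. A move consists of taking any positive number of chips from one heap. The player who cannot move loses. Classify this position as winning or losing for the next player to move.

Compute the nim-sum pairwise:
13 XOR 8 = 5
5 XOR 10 = 15
15 XOR 8 = 7
7 XOR 7 = 0
The nim-sum is 0, so this is a P-position: the player to move is in a losing position under optimal play.

Losing position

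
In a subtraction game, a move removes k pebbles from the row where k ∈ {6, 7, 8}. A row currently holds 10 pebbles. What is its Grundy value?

1

Grundy values for subtraction set {6, 7, 8}:
k:     0  1  2  3  4  5  6  7  8  9 10
g(k):  0  0  0  0  0  0  1  1  1  1  1
So g(10) = 1.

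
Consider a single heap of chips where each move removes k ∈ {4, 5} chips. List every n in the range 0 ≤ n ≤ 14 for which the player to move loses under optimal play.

Grundy values for subtraction set {4, 5}:
k:     0  1  2  3  4  5  6  7  8  9 10 11 12 13 14
g(k):  0  0  0  0  1  1  1  1  2  0  0  0  0  1  1
The P-positions (g = 0) in 0..14 are 0, 1, 2, 3, 9, 10, 11, 12.

0, 1, 2, 3, 9, 10, 11, 12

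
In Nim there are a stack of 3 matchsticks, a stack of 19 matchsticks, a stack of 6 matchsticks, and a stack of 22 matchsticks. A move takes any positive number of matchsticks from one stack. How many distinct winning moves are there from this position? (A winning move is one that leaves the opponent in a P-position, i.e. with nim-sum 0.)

0

Nim-sum: 3 ^ 19 ^ 6 ^ 22 = 0.
The nim-sum is already 0, so every move leaves a nonzero nim-sum — there are no winning moves.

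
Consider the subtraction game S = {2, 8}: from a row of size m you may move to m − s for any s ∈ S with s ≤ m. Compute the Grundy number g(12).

1

Grundy values for subtraction set {2, 8}:
k:     0  1  2  3  4  5  6  7  8  9 10 11 12
g(k):  0  0  1  1  0  0  1  1  2  2  0  0  1
So g(12) = 1.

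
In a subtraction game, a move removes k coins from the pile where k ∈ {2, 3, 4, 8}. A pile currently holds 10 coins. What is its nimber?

2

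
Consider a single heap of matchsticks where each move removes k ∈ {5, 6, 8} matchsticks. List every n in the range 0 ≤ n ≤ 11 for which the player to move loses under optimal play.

0, 1, 2, 3, 4

Grundy values for subtraction set {5, 6, 8}:
k:     0  1  2  3  4  5  6  7  8  9 10 11
g(k):  0  0  0  0  0  1  1  1  1  1  2  2
The P-positions (g = 0) in 0..11 are 0, 1, 2, 3, 4.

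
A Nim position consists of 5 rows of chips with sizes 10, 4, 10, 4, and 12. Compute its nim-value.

12

Compute the nim-sum pairwise:
10 XOR 4 = 14
14 XOR 10 = 4
4 XOR 4 = 0
0 XOR 12 = 12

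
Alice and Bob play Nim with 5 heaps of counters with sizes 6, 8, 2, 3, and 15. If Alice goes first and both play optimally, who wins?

Write each in binary and XOR column by column:
  0110  (6)
  1000  (8)
  0010  (2)
  0011  (3)
  1111  (15)
  ----
  0000  (0)
The nim-sum is 0, so this is a P-position: the player to move is in a losing position under optimal play; Alice is about to move from it and so loses — Bob wins.

Bob wins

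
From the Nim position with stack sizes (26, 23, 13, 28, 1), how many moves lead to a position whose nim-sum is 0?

3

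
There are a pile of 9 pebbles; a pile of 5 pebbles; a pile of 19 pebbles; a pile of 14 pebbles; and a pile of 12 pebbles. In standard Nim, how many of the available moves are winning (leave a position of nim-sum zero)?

Bitwise XOR of the heap sizes:
  01001  (9)
  00101  (5)
  10011  (19)
  01110  (14)
  01100  (12)
  -----
  11101  (29)
The overall nim-sum is X = 29. A pile of size p has a winning move iff p XOR X < p (reduce it to p XOR X).
  9: 9 XOR 29 = 20 ≥ 9 — no move.
  5: 5 XOR 29 = 24 ≥ 5 — no move.
  19: 19 XOR 29 = 14 < 19 — winning move (to 14).
  14: 14 XOR 29 = 19 ≥ 14 — no move.
  12: 12 XOR 29 = 17 ≥ 12 — no move.
That gives 1 winning move.

1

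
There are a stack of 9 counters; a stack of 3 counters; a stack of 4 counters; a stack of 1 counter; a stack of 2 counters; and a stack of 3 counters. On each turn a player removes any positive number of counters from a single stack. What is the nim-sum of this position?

Compute the nim-sum pairwise:
9 ⊕ 3 = 10
10 ⊕ 4 = 14
14 ⊕ 1 = 15
15 ⊕ 2 = 13
13 ⊕ 3 = 14

14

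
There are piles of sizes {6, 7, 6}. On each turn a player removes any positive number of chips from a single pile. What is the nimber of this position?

Write each in binary and XOR column by column:
  110  (6)
  111  (7)
  110  (6)
  ---
  111  (7)

7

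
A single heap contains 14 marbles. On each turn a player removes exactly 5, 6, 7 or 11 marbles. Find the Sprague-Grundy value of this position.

2

Compute g(0), g(1), … for moves {5, 6, 7, 11}:
k:     0  1  2  3  4  5  6  7  8  9 10 11 12 13 14
g(k):  0  0  0  0  0  1  1  1  1  1  2  2  2  2  2
So g(14) = 2.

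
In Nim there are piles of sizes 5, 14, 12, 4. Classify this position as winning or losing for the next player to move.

Compute the nim-sum pairwise:
5 XOR 14 = 11
11 XOR 12 = 7
7 XOR 4 = 3
The nim-sum is 3 ≠ 0, so this is an N-position: the player to move can win.

Winning position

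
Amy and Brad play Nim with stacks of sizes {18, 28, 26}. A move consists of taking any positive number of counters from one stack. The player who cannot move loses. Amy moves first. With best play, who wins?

Nim-sum: 18 ^ 28 ^ 26 = 20.
The nim-sum is 20 ≠ 0, so this is an N-position: the player to move can win; Amy has a winning move.

Amy wins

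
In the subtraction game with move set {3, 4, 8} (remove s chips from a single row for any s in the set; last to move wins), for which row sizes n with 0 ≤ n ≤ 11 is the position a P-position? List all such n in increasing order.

Build the Grundy sequence with g(k) = mex{g(k−s) : s ∈ {3, 4, 8}, s ≤ k}:
g(0) = mex{} = 0
g(1) = mex{} = 0
g(2) = mex{} = 0
g(3) = mex{0} = 1
g(4) = mex{0} = 1
g(5) = mex{0} = 1
g(6) = mex{0,1} = 2
g(7) = mex{1} = 0
g(8) = mex{0,1} = 2
g(9) = mex{0,1,2} = 3
g(10) = mex{0,2} = 1
g(11) = mex{0,1,2} = 3
The P-positions (g = 0) in 0..11 are 0, 1, 2, 7.

0, 1, 2, 7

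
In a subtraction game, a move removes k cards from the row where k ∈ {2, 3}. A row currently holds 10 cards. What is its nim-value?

0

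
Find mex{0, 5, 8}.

1

0 is in the set but 1 is not, so the mex is 1.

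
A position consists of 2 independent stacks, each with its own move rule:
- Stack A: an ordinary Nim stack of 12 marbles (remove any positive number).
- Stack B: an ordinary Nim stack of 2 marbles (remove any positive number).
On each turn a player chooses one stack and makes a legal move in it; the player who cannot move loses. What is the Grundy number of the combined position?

Stack A is a plain Nim stack of size 12, so its Grundy value is 12.
Stack B is a plain Nim stack of size 2, so its Grundy value is 2.
By the Sprague-Grundy theorem, the Grundy value of a sum of independent games is the XOR of the component values.
Combined value = 12 XOR 2 = 14.

14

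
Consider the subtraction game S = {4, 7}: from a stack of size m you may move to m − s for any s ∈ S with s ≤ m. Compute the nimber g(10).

2

Grundy values for subtraction set {4, 7}:
g(0) = mex{} = 0
g(1) = mex{} = 0
g(2) = mex{} = 0
g(3) = mex{} = 0
g(4) = mex{0} = 1
g(5) = mex{0} = 1
g(6) = mex{0} = 1
g(7) = mex{0} = 1
g(8) = mex{0,1} = 2
g(9) = mex{0,1} = 2
g(10) = mex{0,1} = 2
So g(10) = 2.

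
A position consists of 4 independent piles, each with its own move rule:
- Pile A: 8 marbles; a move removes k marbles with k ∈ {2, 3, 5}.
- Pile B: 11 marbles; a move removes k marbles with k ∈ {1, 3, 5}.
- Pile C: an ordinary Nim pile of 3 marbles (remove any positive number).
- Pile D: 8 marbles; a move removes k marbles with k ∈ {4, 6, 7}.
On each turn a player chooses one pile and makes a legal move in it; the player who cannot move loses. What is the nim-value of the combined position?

0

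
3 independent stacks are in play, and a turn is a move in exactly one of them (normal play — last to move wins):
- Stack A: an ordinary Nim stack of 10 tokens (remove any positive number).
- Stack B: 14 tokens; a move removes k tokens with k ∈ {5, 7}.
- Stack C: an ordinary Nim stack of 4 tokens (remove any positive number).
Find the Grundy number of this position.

Stack A is a plain Nim stack of size 10, so its Grundy value is 10.
For stack B, compute g(0), g(1), … with moves {5, 7}:
g(0) = mex{} = 0
g(1) = mex{} = 0
g(2) = mex{} = 0
g(3) = mex{} = 0
g(4) = mex{} = 0
g(5) = mex{0} = 1
g(6) = mex{0} = 1
g(7) = mex{0} = 1
g(8) = mex{0} = 1
g(9) = mex{0} = 1
g(10) = mex{0,1} = 2
g(11) = mex{0,1} = 2
g(12) = mex{1} = 0
g(13) = mex{1} = 0
g(14) = mex{1} = 0
So g(14) = 0.
Stack C is a plain Nim stack of size 4, so its Grundy value is 4.
The value of a disjunctive sum is the nim-sum of the parts.
Combined value = 10 ⊕ 0 ⊕ 4 = 14.

14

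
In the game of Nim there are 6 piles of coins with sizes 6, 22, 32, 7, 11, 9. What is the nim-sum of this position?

Compute the nim-sum pairwise:
6 ^ 22 = 16
16 ^ 32 = 48
48 ^ 7 = 55
55 ^ 11 = 60
60 ^ 9 = 53

53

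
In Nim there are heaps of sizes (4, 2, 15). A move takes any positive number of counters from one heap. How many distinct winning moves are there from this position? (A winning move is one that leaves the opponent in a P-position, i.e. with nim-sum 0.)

1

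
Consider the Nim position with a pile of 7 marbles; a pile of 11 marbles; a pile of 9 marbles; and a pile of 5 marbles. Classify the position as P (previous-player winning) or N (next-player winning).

P-position

Compute the nim-sum pairwise:
7 ⊕ 11 = 12
12 ⊕ 9 = 5
5 ⊕ 5 = 0
The nim-sum is 0, so this is a P-position: the player to move is in a losing position under optimal play.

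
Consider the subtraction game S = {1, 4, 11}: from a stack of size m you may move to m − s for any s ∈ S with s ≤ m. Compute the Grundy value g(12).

Build the Grundy sequence with g(k) = mex{g(k−s) : s ∈ {1, 4, 11}, s ≤ k}:
k:     0  1  2  3  4  5  6  7  8  9 10 11 12
g(k):  0  1  0  1  2  0  1  0  1  2  0  1  0
So g(12) = 0.

0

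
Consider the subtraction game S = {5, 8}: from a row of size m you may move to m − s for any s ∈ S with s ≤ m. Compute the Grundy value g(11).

Grundy values for subtraction set {5, 8}:
k:     0  1  2  3  4  5  6  7  8  9 10 11
g(k):  0  0  0  0  0  1  1  1  1  1  2  2
So g(11) = 2.

2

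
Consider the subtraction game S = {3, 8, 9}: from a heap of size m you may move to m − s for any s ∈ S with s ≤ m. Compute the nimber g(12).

Build the Grundy sequence with g(k) = mex{g(k−s) : s ∈ {3, 8, 9}, s ≤ k}:
k:     0  1  2  3  4  5  6  7  8  9 10 11 12
g(k):  0  0  0  1  1  1  0  0  2  1  1  3  0
So g(12) = 0.

0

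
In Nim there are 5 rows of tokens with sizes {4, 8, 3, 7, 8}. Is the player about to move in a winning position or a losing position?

Write each in binary and XOR column by column:
  0100  (4)
  1000  (8)
  0011  (3)
  0111  (7)
  1000  (8)
  ----
  0000  (0)
The nim-sum is 0, so this is a P-position: the player to move is in a losing position under optimal play.

Losing position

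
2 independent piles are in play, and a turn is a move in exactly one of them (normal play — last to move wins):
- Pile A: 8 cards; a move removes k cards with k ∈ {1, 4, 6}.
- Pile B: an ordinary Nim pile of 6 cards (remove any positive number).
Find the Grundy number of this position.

Build the Grundy sequence for pile A with g(k) = mex{g(k−s) : s ∈ {1, 4, 6}, s ≤ k}:
k:     0  1  2  3  4  5  6  7  8
g(k):  0  1  0  1  2  0  1  0  1
So g(8) = 1.
Pile B is a plain Nim pile of size 6, so its Grundy value is 6.
The value of a disjunctive sum is the nim-sum of the parts.
Combined value = 1 XOR 6 = 7.

7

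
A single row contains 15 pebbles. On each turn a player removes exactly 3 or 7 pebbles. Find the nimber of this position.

1

Grundy values for subtraction set {3, 7}:
k:     0  1  2  3  4  5  6  7  8  9 10 11 12 13 14 15
g(k):  0  0  0  1  1  1  0  2  2  1  0  0  0  1  1  1
So g(15) = 1.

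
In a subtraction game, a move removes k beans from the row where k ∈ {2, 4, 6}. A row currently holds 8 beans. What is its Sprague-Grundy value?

0

Compute g(0), g(1), … for moves {2, 4, 6}:
k:     0  1  2  3  4  5  6  7  8
g(k):  0  0  1  1  2  2  3  3  0
So g(8) = 0.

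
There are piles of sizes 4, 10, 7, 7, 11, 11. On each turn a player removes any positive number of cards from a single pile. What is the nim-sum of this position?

Nim-sum: 4 ⊕ 10 ⊕ 7 ⊕ 7 ⊕ 11 ⊕ 11 = 14.

14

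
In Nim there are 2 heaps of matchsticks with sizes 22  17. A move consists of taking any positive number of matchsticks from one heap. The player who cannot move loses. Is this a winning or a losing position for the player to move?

Winning position

Compute the nim-sum pairwise:
22 ⊕ 17 = 7
The nim-sum is 7 ≠ 0, so this is an N-position: the player to move can win.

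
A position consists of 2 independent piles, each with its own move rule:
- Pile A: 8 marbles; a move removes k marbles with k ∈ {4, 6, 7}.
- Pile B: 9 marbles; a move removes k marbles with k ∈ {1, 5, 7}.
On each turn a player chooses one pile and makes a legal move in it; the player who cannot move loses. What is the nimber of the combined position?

3

For pile A, compute g(0), g(1), … with moves {4, 6, 7}:
k:     0  1  2  3  4  5  6  7  8
g(k):  0  0  0  0  1  1  1  1  2
So g(8) = 2.
Build the Grundy sequence for pile B with g(k) = mex{g(k−s) : s ∈ {1, 5, 7}, s ≤ k}:
k:     0  1  2  3  4  5  6  7  8  9
g(k):  0  1  0  1  0  1  0  1  0  1
So g(9) = 1.
By the Sprague-Grundy theorem, the Grundy value of a sum of independent games is the XOR of the component values.
Combined value = 2 ⊕ 1 = 3.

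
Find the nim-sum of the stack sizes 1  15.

Nim-sum: 1 ⊕ 15 = 14.

14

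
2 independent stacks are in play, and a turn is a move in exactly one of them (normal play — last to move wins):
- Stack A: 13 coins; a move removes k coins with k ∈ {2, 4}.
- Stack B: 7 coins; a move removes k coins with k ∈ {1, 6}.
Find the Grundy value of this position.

0

Build the Grundy sequence for stack A with g(k) = mex{g(k−s) : s ∈ {2, 4}, s ≤ k}:
g(0) = mex{} = 0
g(1) = mex{} = 0
g(2) = mex{0} = 1
g(3) = mex{0} = 1
g(4) = mex{0,1} = 2
g(5) = mex{0,1} = 2
g(6) = mex{1,2} = 0
g(7) = mex{1,2} = 0
g(8) = mex{0,2} = 1
g(9) = mex{0,2} = 1
g(10) = mex{0,1} = 2
g(11) = mex{0,1} = 2
g(12) = mex{1,2} = 0
g(13) = mex{1,2} = 0
So g(13) = 0.
Build the Grundy sequence for stack B with g(k) = mex{g(k−s) : s ∈ {1, 6}, s ≤ k}:
k:     0  1  2  3  4  5  6  7
g(k):  0  1  0  1  0  1  2  0
So g(7) = 0.
By the Sprague-Grundy theorem, the Grundy value of a sum of independent games is the XOR of the component values.
Combined value = 0 XOR 0 = 0.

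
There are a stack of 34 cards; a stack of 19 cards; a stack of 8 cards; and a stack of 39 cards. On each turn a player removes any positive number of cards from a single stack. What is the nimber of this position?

Compute the nim-sum pairwise:
34 ^ 19 = 49
49 ^ 8 = 57
57 ^ 39 = 30

30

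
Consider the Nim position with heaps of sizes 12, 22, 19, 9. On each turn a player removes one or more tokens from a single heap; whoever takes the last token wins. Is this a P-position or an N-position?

P-position

Compute the nim-sum pairwise:
12 XOR 22 = 26
26 XOR 19 = 9
9 XOR 9 = 0
The nim-sum is 0, so this is a P-position: the player to move is in a losing position under optimal play.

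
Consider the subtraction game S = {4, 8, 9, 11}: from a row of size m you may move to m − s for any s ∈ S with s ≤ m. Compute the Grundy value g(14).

Grundy values for subtraction set {4, 8, 9, 11}:
k:     0  1  2  3  4  5  6  7  8  9 10 11 12 13 14
g(k):  0  0  0  0  1  1  1  1  2  2  2  2  3  3  3
So g(14) = 3.

3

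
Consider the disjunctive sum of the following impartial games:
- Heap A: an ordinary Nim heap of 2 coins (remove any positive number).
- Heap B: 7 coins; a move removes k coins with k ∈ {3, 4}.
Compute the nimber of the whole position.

2

Heap A is a plain Nim heap of size 2, so its Grundy value is 2.
Grundy values for heap B (subtraction set {3, 4}):
k:     0  1  2  3  4  5  6  7
g(k):  0  0  0  1  1  1  2  0
So g(7) = 0.
By the Sprague-Grundy theorem, the Grundy value of a sum of independent games is the XOR of the component values.
Combined value = 2 XOR 0 = 2.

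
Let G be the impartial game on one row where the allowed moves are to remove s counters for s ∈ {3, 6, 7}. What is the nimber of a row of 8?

2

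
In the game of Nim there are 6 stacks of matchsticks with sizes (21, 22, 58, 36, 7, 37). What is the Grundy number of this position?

63

Compute the nim-sum pairwise:
21 ^ 22 = 3
3 ^ 58 = 57
57 ^ 36 = 29
29 ^ 7 = 26
26 ^ 37 = 63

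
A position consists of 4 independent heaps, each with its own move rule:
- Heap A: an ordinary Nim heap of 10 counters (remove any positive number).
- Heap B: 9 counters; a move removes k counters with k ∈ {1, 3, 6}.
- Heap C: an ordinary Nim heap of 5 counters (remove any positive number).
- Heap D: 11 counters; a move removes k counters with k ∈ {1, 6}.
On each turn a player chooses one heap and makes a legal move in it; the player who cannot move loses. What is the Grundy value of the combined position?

15

Heap A is a plain Nim heap of size 10, so its Grundy value is 10.
Build the Grundy sequence for heap B with g(k) = mex{g(k−s) : s ∈ {1, 3, 6}, s ≤ k}:
k:     0  1  2  3  4  5  6  7  8  9
g(k):  0  1  0  1  0  1  2  3  2  0
So g(9) = 0.
Heap C is a plain Nim heap of size 5, so its Grundy value is 5.
Build the Grundy sequence for heap D with g(k) = mex{g(k−s) : s ∈ {1, 6}, s ≤ k}:
g(0) = mex{} = 0
g(1) = mex{0} = 1
g(2) = mex{1} = 0
g(3) = mex{0} = 1
g(4) = mex{1} = 0
g(5) = mex{0} = 1
g(6) = mex{0,1} = 2
g(7) = mex{1,2} = 0
g(8) = mex{0} = 1
g(9) = mex{1} = 0
g(10) = mex{0} = 1
g(11) = mex{1} = 0
So g(11) = 0.
The value of a disjunctive sum is the nim-sum of the parts.
Combined value = 10 XOR 0 XOR 5 XOR 0 = 15.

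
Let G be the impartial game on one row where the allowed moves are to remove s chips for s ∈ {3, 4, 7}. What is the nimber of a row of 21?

Compute g(0), g(1), … for moves {3, 4, 7}:
k:     0  1  2  3  4  5  6  7  8  9 10 11 12 13 14 15 16 17 18 19 20 21
g(k):  0  0  0  1  1  1  2  2  2  3  0  0  0  1  1  1  2  2  2  3  0  0
So g(21) = 0.

0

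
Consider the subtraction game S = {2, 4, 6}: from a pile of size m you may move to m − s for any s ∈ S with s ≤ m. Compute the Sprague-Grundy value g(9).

Grundy values for subtraction set {2, 4, 6}:
k:     0  1  2  3  4  5  6  7  8  9
g(k):  0  0  1  1  2  2  3  3  0  0
So g(9) = 0.

0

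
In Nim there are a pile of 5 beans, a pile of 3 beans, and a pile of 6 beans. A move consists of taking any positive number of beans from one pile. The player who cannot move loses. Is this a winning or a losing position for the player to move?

Losing position

In binary:
  101  (5)
  011  (3)
  110  (6)
  ---
  000  (0)
The nim-sum is 0, so this is a P-position: the player to move is in a losing position under optimal play.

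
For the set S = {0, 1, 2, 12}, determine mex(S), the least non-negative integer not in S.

3

The values 0, 1, 2 are all present; 3 is the first non-negative integer missing from the set.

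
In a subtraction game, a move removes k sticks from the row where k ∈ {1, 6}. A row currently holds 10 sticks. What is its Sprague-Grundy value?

1

Build the Grundy sequence with g(k) = mex{g(k−s) : s ∈ {1, 6}, s ≤ k}:
g(0) = mex{} = 0
g(1) = mex{0} = 1
g(2) = mex{1} = 0
g(3) = mex{0} = 1
g(4) = mex{1} = 0
g(5) = mex{0} = 1
g(6) = mex{0,1} = 2
g(7) = mex{1,2} = 0
g(8) = mex{0} = 1
g(9) = mex{1} = 0
g(10) = mex{0} = 1
So g(10) = 1.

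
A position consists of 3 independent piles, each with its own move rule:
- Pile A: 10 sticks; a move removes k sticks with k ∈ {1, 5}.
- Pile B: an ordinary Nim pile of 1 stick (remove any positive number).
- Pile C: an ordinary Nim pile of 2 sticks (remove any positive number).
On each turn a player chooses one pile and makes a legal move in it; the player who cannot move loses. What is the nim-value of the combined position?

3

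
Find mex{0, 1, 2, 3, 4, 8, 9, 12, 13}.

5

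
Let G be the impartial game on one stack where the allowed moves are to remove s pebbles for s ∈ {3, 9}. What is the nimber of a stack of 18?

0

Compute g(0), g(1), … for moves {3, 9}:
k:     0  1  2  3  4  5  6  7  8  9 10 11 12 13 14 15 16 17 18
g(k):  0  0  0  1  1  1  0  0  0  1  1  1  0  0  0  1  1  1  0
So g(18) = 0.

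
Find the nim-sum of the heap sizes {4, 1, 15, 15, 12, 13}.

4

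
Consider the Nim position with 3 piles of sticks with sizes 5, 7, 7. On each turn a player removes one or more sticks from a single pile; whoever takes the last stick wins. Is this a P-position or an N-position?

N-position

Compute the nim-sum pairwise:
5 XOR 7 = 2
2 XOR 7 = 5
The nim-sum is 5 ≠ 0, so this is an N-position: the player to move can win.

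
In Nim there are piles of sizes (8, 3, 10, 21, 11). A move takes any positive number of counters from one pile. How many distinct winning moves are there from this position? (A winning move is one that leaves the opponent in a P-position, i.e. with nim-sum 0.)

Compute the nim-sum pairwise:
8 ⊕ 3 = 11
11 ⊕ 10 = 1
1 ⊕ 21 = 20
20 ⊕ 11 = 31
The overall nim-sum is X = 31. A pile of size p has a winning move iff p XOR X < p (reduce it to p XOR X).
  8: 8 XOR 31 = 23 ≥ 8 — no move.
  3: 3 XOR 31 = 28 ≥ 3 — no move.
  10: 10 XOR 31 = 21 ≥ 10 — no move.
  21: 21 XOR 31 = 10 < 21 — winning move (to 10).
  11: 11 XOR 31 = 20 ≥ 11 — no move.
That gives 1 winning move.

1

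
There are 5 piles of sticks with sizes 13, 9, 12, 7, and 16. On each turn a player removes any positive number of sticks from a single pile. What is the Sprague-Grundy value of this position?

31

Nim-sum: 13 ^ 9 ^ 12 ^ 7 ^ 16 = 31.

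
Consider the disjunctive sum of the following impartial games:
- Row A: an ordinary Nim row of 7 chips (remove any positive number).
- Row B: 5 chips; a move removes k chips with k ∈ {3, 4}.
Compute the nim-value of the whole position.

Row A is a plain Nim row of size 7, so its Grundy value is 7.
For row B, compute g(0), g(1), … with moves {3, 4}:
k:     0  1  2  3  4  5
g(k):  0  0  0  1  1  1
So g(5) = 1.
The value of a disjunctive sum is the nim-sum of the parts.
Combined value = 7 ⊕ 1 = 6.

6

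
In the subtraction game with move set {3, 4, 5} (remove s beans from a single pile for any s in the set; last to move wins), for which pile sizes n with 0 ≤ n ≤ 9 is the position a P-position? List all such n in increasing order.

0, 1, 2, 8, 9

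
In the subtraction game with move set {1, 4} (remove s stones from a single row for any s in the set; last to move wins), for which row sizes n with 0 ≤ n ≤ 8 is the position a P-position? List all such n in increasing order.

0, 2, 5, 7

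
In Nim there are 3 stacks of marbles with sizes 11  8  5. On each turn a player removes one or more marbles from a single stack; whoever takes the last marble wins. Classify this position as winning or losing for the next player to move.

Bitwise XOR of the heap sizes:
  1011  (11)
  1000  (8)
  0101  (5)
  ----
  0110  (6)
The nim-sum is 6 ≠ 0, so this is an N-position: the player to move can win.

Winning position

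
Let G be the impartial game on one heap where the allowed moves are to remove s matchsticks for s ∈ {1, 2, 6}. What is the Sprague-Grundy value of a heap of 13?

Build the Grundy sequence with g(k) = mex{g(k−s) : s ∈ {1, 2, 6}, s ≤ k}:
k:     0  1  2  3  4  5  6  7  8  9 10 11 12 13
g(k):  0  1  2  0  1  2  3  0  1  2  0  1  2  3
So g(13) = 3.

3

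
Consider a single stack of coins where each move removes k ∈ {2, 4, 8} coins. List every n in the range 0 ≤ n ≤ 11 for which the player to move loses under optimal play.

0, 1, 6, 7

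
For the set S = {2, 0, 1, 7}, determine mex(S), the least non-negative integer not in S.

3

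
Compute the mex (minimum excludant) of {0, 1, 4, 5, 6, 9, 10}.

2

The values 0, 1 are all present; 2 is the first non-negative integer missing from the set.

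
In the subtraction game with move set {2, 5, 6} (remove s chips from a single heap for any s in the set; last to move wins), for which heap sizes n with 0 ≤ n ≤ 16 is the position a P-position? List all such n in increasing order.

Build the Grundy sequence with g(k) = mex{g(k−s) : s ∈ {2, 5, 6}, s ≤ k}:
k:     0  1  2  3  4  5  6  7  8  9 10 11 12 13 14 15 16
g(k):  0  0  1  1  0  2  1  3  0  2  1  0  0  1  1  0  2
The P-positions (g = 0) in 0..16 are 0, 1, 4, 8, 11, 12, 15.

0, 1, 4, 8, 11, 12, 15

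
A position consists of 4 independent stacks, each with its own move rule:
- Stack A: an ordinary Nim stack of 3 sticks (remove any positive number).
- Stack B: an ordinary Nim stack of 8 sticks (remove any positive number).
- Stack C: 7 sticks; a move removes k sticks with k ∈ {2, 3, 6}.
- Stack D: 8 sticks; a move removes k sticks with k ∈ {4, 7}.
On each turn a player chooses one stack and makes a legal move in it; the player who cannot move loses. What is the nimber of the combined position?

8

Stack A is a plain Nim stack of size 3, so its Grundy value is 3.
Stack B is a plain Nim stack of size 8, so its Grundy value is 8.
Build the Grundy sequence for stack C with g(k) = mex{g(k−s) : s ∈ {2, 3, 6}, s ≤ k}:
g(0) = mex{} = 0
g(1) = mex{} = 0
g(2) = mex{0} = 1
g(3) = mex{0} = 1
g(4) = mex{0,1} = 2
g(5) = mex{1} = 0
g(6) = mex{0,1,2} = 3
g(7) = mex{0,2} = 1
So g(7) = 1.
Build the Grundy sequence for stack D with g(k) = mex{g(k−s) : s ∈ {4, 7}, s ≤ k}:
k:     0  1  2  3  4  5  6  7  8
g(k):  0  0  0  0  1  1  1  1  2
So g(8) = 2.
By the Sprague-Grundy theorem, the Grundy value of a sum of independent games is the XOR of the component values.
Combined value = 3 ⊕ 8 ⊕ 1 ⊕ 2 = 8.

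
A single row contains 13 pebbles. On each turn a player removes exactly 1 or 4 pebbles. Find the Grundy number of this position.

1

Build the Grundy sequence with g(k) = mex{g(k−s) : s ∈ {1, 4}, s ≤ k}:
g(0) = mex{} = 0
g(1) = mex{0} = 1
g(2) = mex{1} = 0
g(3) = mex{0} = 1
g(4) = mex{0,1} = 2
g(5) = mex{1,2} = 0
g(6) = mex{0} = 1
g(7) = mex{1} = 0
g(8) = mex{0,2} = 1
g(9) = mex{0,1} = 2
g(10) = mex{1,2} = 0
g(11) = mex{0} = 1
g(12) = mex{1} = 0
g(13) = mex{0,2} = 1
So g(13) = 1.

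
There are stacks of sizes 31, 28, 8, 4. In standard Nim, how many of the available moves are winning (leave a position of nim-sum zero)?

3

Compute the nim-sum pairwise:
31 ^ 28 = 3
3 ^ 8 = 11
11 ^ 4 = 15
The overall nim-sum is X = 15. A stack of size p has a winning move iff p XOR X < p (reduce it to p XOR X).
  31: 31 XOR 15 = 16 < 31 — winning move (to 16).
  28: 28 XOR 15 = 19 < 28 — winning move (to 19).
  8: 8 XOR 15 = 7 < 8 — winning move (to 7).
  4: 4 XOR 15 = 11 ≥ 4 — no move.
That gives 3 winning moves.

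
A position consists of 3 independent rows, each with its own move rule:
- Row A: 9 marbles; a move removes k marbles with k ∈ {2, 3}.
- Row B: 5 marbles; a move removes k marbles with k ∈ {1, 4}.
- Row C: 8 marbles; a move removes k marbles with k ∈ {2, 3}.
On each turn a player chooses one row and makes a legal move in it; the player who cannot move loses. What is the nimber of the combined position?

3

For row A, compute g(0), g(1), … with moves {2, 3}:
k:     0  1  2  3  4  5  6  7  8  9
g(k):  0  0  1  1  2  0  0  1  1  2
So g(9) = 2.
Grundy values for row B (subtraction set {1, 4}):
k:     0  1  2  3  4  5
g(k):  0  1  0  1  2  0
So g(5) = 0.
Build the Grundy sequence for row C with g(k) = mex{g(k−s) : s ∈ {2, 3}, s ≤ k}:
g(0) = mex{} = 0
g(1) = mex{} = 0
g(2) = mex{0} = 1
g(3) = mex{0} = 1
g(4) = mex{0,1} = 2
g(5) = mex{1} = 0
g(6) = mex{1,2} = 0
g(7) = mex{0,2} = 1
g(8) = mex{0} = 1
So g(8) = 1.
The value of a disjunctive sum is the nim-sum of the parts.
Combined value = 2 XOR 0 XOR 1 = 3.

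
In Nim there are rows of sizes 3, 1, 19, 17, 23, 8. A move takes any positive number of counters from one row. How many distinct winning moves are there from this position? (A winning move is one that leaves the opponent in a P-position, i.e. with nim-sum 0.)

Compute the nim-sum pairwise:
3 ⊕ 1 = 2
2 ⊕ 19 = 17
17 ⊕ 17 = 0
0 ⊕ 23 = 23
23 ⊕ 8 = 31
The overall nim-sum is X = 31. A row of size p has a winning move iff p XOR X < p (reduce it to p XOR X).
  3: 3 XOR 31 = 28 ≥ 3 — no move.
  1: 1 XOR 31 = 30 ≥ 1 — no move.
  19: 19 XOR 31 = 12 < 19 — winning move (to 12).
  17: 17 XOR 31 = 14 < 17 — winning move (to 14).
  23: 23 XOR 31 = 8 < 23 — winning move (to 8).
  8: 8 XOR 31 = 23 ≥ 8 — no move.
That gives 3 winning moves.

3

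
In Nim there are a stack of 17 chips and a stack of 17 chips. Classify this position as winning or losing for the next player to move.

Losing position

In binary:
  10001  (17)
  10001  (17)
  -----
  00000  (0)
The nim-sum is 0, so this is a P-position: the player to move is in a losing position under optimal play.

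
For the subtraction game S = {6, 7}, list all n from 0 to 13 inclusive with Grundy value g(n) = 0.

Build the Grundy sequence with g(k) = mex{g(k−s) : s ∈ {6, 7}, s ≤ k}:
g(0) = mex{} = 0
g(1) = mex{} = 0
g(2) = mex{} = 0
g(3) = mex{} = 0
g(4) = mex{} = 0
g(5) = mex{} = 0
g(6) = mex{0} = 1
g(7) = mex{0} = 1
g(8) = mex{0} = 1
g(9) = mex{0} = 1
g(10) = mex{0} = 1
g(11) = mex{0} = 1
g(12) = mex{0,1} = 2
g(13) = mex{1} = 0
The P-positions (g = 0) in 0..13 are 0, 1, 2, 3, 4, 5, 13.

0, 1, 2, 3, 4, 5, 13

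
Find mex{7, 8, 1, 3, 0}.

2

The values 0, 1 are all present; 2 is the first non-negative integer missing from the set.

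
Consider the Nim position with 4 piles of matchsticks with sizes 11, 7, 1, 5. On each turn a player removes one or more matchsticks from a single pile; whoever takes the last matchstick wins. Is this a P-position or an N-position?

Bitwise XOR of the heap sizes:
  1011  (11)
  0111  (7)
  0001  (1)
  0101  (5)
  ----
  1000  (8)
The nim-sum is 8 ≠ 0, so this is an N-position: the player to move can win.

N-position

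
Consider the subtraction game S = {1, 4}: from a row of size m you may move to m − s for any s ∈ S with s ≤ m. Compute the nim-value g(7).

0

Grundy values for subtraction set {1, 4}:
k:     0  1  2  3  4  5  6  7
g(k):  0  1  0  1  2  0  1  0
So g(7) = 0.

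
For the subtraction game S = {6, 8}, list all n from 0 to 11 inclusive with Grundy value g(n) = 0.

Grundy values for subtraction set {6, 8}:
k:     0  1  2  3  4  5  6  7  8  9 10 11
g(k):  0  0  0  0  0  0  1  1  1  1  1  1
The P-positions (g = 0) in 0..11 are 0, 1, 2, 3, 4, 5.

0, 1, 2, 3, 4, 5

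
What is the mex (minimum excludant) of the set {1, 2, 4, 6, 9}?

0

0 is not in the set, so the mex is 0.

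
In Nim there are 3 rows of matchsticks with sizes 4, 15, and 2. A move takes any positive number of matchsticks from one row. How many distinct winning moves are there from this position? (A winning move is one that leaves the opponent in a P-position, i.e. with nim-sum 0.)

1

Compute the nim-sum pairwise:
4 ^ 15 = 11
11 ^ 2 = 9
The overall nim-sum is X = 9. A row of size p has a winning move iff p XOR X < p (reduce it to p XOR X).
  4: 4 XOR 9 = 13 ≥ 4 — no move.
  15: 15 XOR 9 = 6 < 15 — winning move (to 6).
  2: 2 XOR 9 = 11 ≥ 2 — no move.
That gives 1 winning move.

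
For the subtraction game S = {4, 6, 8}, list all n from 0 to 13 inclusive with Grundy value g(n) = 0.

0, 1, 2, 3, 12, 13

Grundy values for subtraction set {4, 6, 8}:
g(0) = mex{} = 0
g(1) = mex{} = 0
g(2) = mex{} = 0
g(3) = mex{} = 0
g(4) = mex{0} = 1
g(5) = mex{0} = 1
g(6) = mex{0} = 1
g(7) = mex{0} = 1
g(8) = mex{0,1} = 2
g(9) = mex{0,1} = 2
g(10) = mex{0,1} = 2
g(11) = mex{0,1} = 2
g(12) = mex{1,2} = 0
g(13) = mex{1,2} = 0
The P-positions (g = 0) in 0..13 are 0, 1, 2, 3, 12, 13.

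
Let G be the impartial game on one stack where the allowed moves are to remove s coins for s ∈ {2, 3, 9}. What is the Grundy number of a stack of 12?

0

Build the Grundy sequence with g(k) = mex{g(k−s) : s ∈ {2, 3, 9}, s ≤ k}:
g(0) = mex{} = 0
g(1) = mex{} = 0
g(2) = mex{0} = 1
g(3) = mex{0} = 1
g(4) = mex{0,1} = 2
g(5) = mex{1} = 0
g(6) = mex{1,2} = 0
g(7) = mex{0,2} = 1
g(8) = mex{0} = 1
g(9) = mex{0,1} = 2
g(10) = mex{0,1} = 2
g(11) = mex{1,2} = 0
g(12) = mex{1,2} = 0
So g(12) = 0.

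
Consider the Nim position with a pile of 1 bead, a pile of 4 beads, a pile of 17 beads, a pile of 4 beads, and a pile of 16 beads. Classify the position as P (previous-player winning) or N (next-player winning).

Nim-sum: 1 ^ 4 ^ 17 ^ 4 ^ 16 = 0.
The nim-sum is 0, so this is a P-position: the player to move is in a losing position under optimal play.

P-position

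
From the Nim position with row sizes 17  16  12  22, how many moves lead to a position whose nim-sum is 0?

Nim-sum: 17 XOR 16 XOR 12 XOR 22 = 27.
The overall nim-sum is X = 27. A row of size p has a winning move iff p XOR X < p (reduce it to p XOR X).
  17: 17 XOR 27 = 10 < 17 — winning move (to 10).
  16: 16 XOR 27 = 11 < 16 — winning move (to 11).
  12: 12 XOR 27 = 23 ≥ 12 — no move.
  22: 22 XOR 27 = 13 < 22 — winning move (to 13).
That gives 3 winning moves.

3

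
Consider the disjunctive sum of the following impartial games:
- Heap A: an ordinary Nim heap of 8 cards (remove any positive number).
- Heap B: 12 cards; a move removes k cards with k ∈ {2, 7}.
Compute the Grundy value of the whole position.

9

Heap A is a plain Nim heap of size 8, so its Grundy value is 8.
Grundy values for heap B (subtraction set {2, 7}):
g(0) = mex{} = 0
g(1) = mex{} = 0
g(2) = mex{0} = 1
g(3) = mex{0} = 1
g(4) = mex{1} = 0
g(5) = mex{1} = 0
g(6) = mex{0} = 1
g(7) = mex{0} = 1
g(8) = mex{0,1} = 2
g(9) = mex{1} = 0
g(10) = mex{1,2} = 0
g(11) = mex{0} = 1
g(12) = mex{0} = 1
So g(12) = 1.
The value of a disjunctive sum is the nim-sum of the parts.
Combined value = 8 ⊕ 1 = 9.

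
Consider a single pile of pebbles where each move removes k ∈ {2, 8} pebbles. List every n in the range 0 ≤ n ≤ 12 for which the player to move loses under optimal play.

0, 1, 4, 5, 10, 11

Build the Grundy sequence with g(k) = mex{g(k−s) : s ∈ {2, 8}, s ≤ k}:
k:     0  1  2  3  4  5  6  7  8  9 10 11 12
g(k):  0  0  1  1  0  0  1  1  2  2  0  0  1
The P-positions (g = 0) in 0..12 are 0, 1, 4, 5, 10, 11.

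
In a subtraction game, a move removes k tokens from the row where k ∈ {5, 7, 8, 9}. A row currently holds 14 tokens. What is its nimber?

0

Grundy values for subtraction set {5, 7, 8, 9}:
g(0) = mex{} = 0
g(1) = mex{} = 0
g(2) = mex{} = 0
g(3) = mex{} = 0
g(4) = mex{} = 0
g(5) = mex{0} = 1
g(6) = mex{0} = 1
g(7) = mex{0} = 1
g(8) = mex{0} = 1
g(9) = mex{0} = 1
g(10) = mex{0,1} = 2
g(11) = mex{0,1} = 2
g(12) = mex{0,1} = 2
g(13) = mex{0,1} = 2
g(14) = mex{1} = 0
So g(14) = 0.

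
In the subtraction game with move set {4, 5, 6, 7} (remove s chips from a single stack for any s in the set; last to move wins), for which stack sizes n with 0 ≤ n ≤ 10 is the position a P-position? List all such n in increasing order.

0, 1, 2, 3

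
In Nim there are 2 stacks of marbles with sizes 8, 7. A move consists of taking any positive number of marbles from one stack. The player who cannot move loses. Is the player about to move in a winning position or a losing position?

Winning position

Nim-sum: 8 ⊕ 7 = 15.
The nim-sum is 15 ≠ 0, so this is an N-position: the player to move can win.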